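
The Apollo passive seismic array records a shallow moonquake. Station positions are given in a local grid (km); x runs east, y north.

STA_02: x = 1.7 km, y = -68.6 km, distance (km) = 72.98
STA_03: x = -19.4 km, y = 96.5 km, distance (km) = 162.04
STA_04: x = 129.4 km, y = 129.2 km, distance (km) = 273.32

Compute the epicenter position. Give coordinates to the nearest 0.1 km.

Circle about each station: (x − 1.7)² + (y + 68.6)² = 72.98²; (x + 19.4)² + (y − 96.5)² = 162.04²; (x − 129.4)² + (y − 129.2)² = 273.32².
Subtracting pairs of circle equations eliminates x²+y² and gives linear equations (the radical axes):
-42.2 x + 330.2 y = -15951.12
255.4 x + 395.6 y = -40649.59
Solving the 2×2 system: x ≈ -70.4, y ≈ -57.3 km.
Check against STA_02 (with the unrounded x, y): √((x − 1.7)²+(y + 68.6)²) = 72.98 ≈ 72.98 km. ✓

x ≈ -70.4 km, y ≈ -57.3 km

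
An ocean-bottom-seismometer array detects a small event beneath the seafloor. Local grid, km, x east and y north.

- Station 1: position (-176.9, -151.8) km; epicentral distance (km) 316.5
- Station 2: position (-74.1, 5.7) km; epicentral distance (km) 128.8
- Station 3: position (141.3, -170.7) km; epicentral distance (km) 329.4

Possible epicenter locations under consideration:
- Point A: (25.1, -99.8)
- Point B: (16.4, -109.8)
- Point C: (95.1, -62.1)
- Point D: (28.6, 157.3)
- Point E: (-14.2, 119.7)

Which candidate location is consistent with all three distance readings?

Point E

For each candidate, compare |candidate − station| to the reported distance:
Point A: residuals Station 1 107.9, Station 2 16.0, Station 3 193.3 → max 193.3 km
Point B: residuals Station 1 118.7, Station 2 17.9, Station 3 190.4 → max 190.4 km
Point C: residuals Station 1 30.1, Station 2 53.5, Station 3 211.4 → max 211.4 km
Point D: residuals Station 1 54.7, Station 2 54.3, Station 3 17.4 → max 54.7 km
Point E: residuals Station 1 0.0, Station 2 0.0, Station 3 0.0 → max 0.0 km
Only Point E has all residuals ≈ 0.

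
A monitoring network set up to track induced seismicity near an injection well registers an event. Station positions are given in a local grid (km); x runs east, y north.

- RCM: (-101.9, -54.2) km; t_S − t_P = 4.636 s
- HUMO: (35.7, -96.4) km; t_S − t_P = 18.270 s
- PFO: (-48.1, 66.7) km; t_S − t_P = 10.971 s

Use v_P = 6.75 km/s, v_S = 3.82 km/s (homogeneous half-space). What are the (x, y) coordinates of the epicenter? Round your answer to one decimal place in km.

x ≈ -102.0 km, y ≈ -13.4 km

Distance from S−P lag: d = Δt · v_P v_S / (v_P − v_S) = Δt · (6.75·3.82)/(6.75−3.82) ≈ 8.8003·Δt.
So d_RCM = 40.80, d_HUMO = 160.78, d_PFO = 96.55 km.
Circle about each station: (x + 101.9)² + (y + 54.2)² = 40.80²; (x − 35.7)² + (y + 96.4)² = 160.78²; (x + 48.1)² + (y − 66.7)² = 96.55².
Subtracting pairs of circle equations eliminates x²+y² and gives linear equations (the radical axes):
275.2 x − 84.4 y = -26939.37
107.6 x + 241.8 y = -14216.01
Solving the 2×2 system: x ≈ -102.0, y ≈ -13.4 km.
Check against RCM (with the unrounded x, y): √((x + 101.9)²+(y + 54.2)²) = 40.80 ≈ 40.80 km. ✓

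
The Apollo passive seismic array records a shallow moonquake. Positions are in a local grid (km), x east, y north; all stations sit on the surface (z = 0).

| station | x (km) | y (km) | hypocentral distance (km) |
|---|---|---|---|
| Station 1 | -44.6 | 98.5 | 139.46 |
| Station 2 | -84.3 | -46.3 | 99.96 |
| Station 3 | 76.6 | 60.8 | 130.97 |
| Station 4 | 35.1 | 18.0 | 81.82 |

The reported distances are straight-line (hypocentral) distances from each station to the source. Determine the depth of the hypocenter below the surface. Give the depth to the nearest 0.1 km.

depth ≈ 57.8 km

Each station gives a sphere (x−x_i)² + (y−y_i)² + z² = d_i² (stations at z=0).
Subtracting the Station 1 sphere from Station 2 and Station 3: z² cancels, leaving linear equations in x and y:
-79.4 x − 289.6 y = 7015.86
242.4 x − 75.4 y = 168.74
Solving: x ≈ -6.302, y ≈ -22.498 km (keep extra digits for the depth step; rounded: -6.3, -22.5).
Then from the Station 1 sphere: z² = 139.46² − (x + 44.6)² − (y − 98.5)² with x = -6.302, y = -22.498, so z ≈ 57.809 ≈ 57.8 km.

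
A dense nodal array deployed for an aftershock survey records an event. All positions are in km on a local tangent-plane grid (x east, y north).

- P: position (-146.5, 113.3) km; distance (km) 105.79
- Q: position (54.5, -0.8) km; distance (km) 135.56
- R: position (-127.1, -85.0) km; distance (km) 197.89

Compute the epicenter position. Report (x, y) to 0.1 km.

(-42.5, 93.9)

Circle about each station: (x + 146.5)² + (y − 113.3)² = 105.79²; (x − 54.5)² + (y + 0.8)² = 135.56²; (x + 127.1)² + (y + 85.0)² = 197.89².
Subtracting pairs of circle equations eliminates x²+y² and gives linear equations (the radical axes):
402.0 x − 228.2 y = -38513.24
38.8 x − 396.6 y = -38888.66
Solving the 2×2 system: x ≈ -42.5, y ≈ 93.9 km.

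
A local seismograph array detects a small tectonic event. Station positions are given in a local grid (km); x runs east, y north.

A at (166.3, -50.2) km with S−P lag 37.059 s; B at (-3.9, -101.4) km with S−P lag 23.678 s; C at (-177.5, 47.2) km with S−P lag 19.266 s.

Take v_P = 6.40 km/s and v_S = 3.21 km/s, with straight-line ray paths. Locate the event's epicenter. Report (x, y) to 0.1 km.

Distance from S−P lag: d = Δt · v_P v_S / (v_P − v_S) = Δt · (6.40·3.21)/(6.40−3.21) ≈ 6.4401·Δt.
So d_A = 238.66, d_B = 152.49, d_C = 124.08 km.
Circle about each station: (x − 166.3)² + (y + 50.2)² = 238.66²; (x + 3.9)² + (y + 101.4)² = 152.49²; (x + 177.5)² + (y − 47.2)² = 124.08².
Subtracting pairs of circle equations eliminates x²+y² and gives linear equations (the radical axes):
-340.4 x − 102.4 y = 13826.84
-687.6 x + 194.8 y = 45121.11
Solving the 2×2 system: x ≈ -53.5, y ≈ 42.8 km.

-53.5 km east, 42.8 km north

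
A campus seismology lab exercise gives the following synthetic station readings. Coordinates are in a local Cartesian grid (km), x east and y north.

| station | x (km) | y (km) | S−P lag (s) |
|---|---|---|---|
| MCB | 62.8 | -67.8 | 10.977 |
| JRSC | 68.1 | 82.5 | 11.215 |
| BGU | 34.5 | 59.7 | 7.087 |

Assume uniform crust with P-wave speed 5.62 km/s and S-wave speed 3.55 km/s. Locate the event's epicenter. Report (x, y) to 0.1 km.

x ≈ -10.6 km, y ≈ 8.4 km

Distance from S−P lag: d = Δt · v_P v_S / (v_P − v_S) = Δt · (5.62·3.55)/(5.62−3.55) ≈ 9.6382·Δt.
So d_MCB = 105.80, d_JRSC = 108.09, d_BGU = 68.31 km.
Circle about each station: (x − 62.8)² + (y + 67.8)² = 105.80²; (x − 68.1)² + (y − 82.5)² = 108.09²; (x − 34.5)² + (y − 59.7)² = 68.31².
Subtracting the MCB equation from the JRSC and BGU equations removes the quadratic terms:
10.6 x + 300.6 y = 2413.37
-56.6 x + 255.0 y = 2741.04
Solving the 2×2 system: x ≈ -10.6, y ≈ 8.4 km.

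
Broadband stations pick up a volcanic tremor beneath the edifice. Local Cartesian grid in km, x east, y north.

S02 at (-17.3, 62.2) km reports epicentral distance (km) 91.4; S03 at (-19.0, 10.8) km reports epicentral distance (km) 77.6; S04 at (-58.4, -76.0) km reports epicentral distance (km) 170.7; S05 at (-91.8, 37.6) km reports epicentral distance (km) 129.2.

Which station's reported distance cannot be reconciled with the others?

S02

Solve using three stations at a time. Using S03, S04, S05 (subtract circle equations pairwise → linear system) gives (x, y) ≈ (33.9, 67.6).
Distances from that point to each station vs reported:
  S02: calculated 51.5 vs reported 91.4 → residual 39.9 km
  S03: calculated 77.6 vs reported 77.6 → residual 0.0 km
  S04: calculated 170.7 vs reported 170.7 → residual 0.0 km
  S05: calculated 129.2 vs reported 129.2 → residual 0.0 km
S03, S04, S05 are mutually consistent (residuals ≈ 0); S02 is off by 39.9 km.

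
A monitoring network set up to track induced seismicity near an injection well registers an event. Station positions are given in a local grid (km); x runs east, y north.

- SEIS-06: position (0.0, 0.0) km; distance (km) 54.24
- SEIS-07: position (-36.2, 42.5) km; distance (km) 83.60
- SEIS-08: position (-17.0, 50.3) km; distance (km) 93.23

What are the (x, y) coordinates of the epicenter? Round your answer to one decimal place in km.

-35.4 km east, -41.1 km north

Circle about each station: x² + y² = 54.24²; (x + 36.2)² + (y − 42.5)² = 83.60²; (x + 17.0)² + (y − 50.3)² = 93.23².
Subtracting pairs of circle equations eliminates x²+y² and gives linear equations (the radical axes):
-72.4 x + 85.0 y = -930.29
-34.0 x + 100.6 y = -2930.77
Solving the 2×2 system: x ≈ -35.4, y ≈ -41.1 km.
Check against SEIS-06 (with the unrounded x, y): √(x²+y²) = 54.24 ≈ 54.24 km. ✓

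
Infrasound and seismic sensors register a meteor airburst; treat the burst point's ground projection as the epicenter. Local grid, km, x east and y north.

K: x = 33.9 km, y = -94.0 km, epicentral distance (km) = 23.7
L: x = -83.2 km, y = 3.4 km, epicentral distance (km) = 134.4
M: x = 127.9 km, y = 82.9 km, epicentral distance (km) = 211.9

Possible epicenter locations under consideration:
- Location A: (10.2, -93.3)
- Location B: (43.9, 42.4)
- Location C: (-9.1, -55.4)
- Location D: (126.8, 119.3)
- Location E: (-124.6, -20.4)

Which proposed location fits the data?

Location A

For each candidate, compare |candidate − station| to the reported distance:
Location A: residuals K 0.0, L 0.0, M 0.0 → max 0.0 km
Location B: residuals K 113.1, L 1.5, M 118.6 → max 118.6 km
Location C: residuals K 34.1, L 39.8, M 17.2 → max 39.8 km
Location D: residuals K 209.0, L 105.5, M 175.5 → max 209.0 km
Location E: residuals K 151.1, L 86.6, M 60.9 → max 151.1 km
Only Location A has all residuals ≈ 0.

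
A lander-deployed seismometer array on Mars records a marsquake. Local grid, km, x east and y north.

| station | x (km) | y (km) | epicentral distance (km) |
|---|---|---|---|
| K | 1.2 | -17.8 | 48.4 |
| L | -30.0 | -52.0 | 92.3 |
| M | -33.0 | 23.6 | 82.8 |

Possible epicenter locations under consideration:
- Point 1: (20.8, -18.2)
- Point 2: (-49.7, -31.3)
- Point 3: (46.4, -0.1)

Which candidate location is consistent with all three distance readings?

Point 3

For each candidate, compare |candidate − station| to the reported distance:
Point 1: residuals K 28.8, L 31.3, M 14.7 → max 31.3 km
Point 2: residuals K 4.3, L 63.7, M 25.4 → max 63.7 km
Point 3: residuals K 0.1, L 0.1, M 0.1 → max 0.1 km
Only Point 3 has all residuals ≈ 0.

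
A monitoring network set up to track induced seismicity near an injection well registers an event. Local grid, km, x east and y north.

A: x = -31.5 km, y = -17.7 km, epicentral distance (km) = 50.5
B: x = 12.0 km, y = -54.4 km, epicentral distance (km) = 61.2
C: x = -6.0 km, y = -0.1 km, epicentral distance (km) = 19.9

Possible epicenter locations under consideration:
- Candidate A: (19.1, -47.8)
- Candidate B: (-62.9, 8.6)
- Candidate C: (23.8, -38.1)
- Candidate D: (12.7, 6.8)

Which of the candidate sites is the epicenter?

For each candidate, compare |candidate − station| to the reported distance:
Candidate A: residuals A 8.4, B 51.5, C 34.0 → max 51.5 km
Candidate B: residuals A 9.5, B 36.7, C 37.7 → max 37.7 km
Candidate C: residuals A 8.4, B 41.1, C 28.4 → max 41.1 km
Candidate D: residuals A 0.0, B 0.0, C 0.0 → max 0.0 km
Only Candidate D has all residuals ≈ 0.

Candidate D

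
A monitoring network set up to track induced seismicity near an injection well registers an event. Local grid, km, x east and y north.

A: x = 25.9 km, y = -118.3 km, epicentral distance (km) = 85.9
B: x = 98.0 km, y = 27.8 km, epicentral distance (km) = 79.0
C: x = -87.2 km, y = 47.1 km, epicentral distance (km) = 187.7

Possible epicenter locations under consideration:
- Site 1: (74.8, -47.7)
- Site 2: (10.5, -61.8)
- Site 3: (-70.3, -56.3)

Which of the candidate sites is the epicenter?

For each candidate, compare |candidate − station| to the reported distance:
Site 1: residuals A 0.0, B 0.0, C 0.0 → max 0.0 km
Site 2: residuals A 27.3, B 46.2, C 41.4 → max 46.2 km
Site 3: residuals A 28.5, B 109.1, C 82.9 → max 109.1 km
Only Site 1 has all residuals ≈ 0.

Site 1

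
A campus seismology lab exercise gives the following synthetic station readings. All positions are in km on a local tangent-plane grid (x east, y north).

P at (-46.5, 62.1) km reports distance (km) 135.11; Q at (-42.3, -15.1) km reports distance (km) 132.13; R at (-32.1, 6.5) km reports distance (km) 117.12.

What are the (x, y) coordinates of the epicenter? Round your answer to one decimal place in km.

x ≈ 83.5 km, y ≈ 25.3 km

Circle about each station: (x + 46.5)² + (y − 62.1)² = 135.11²; (x + 42.3)² + (y + 15.1)² = 132.13²; (x + 32.1)² + (y − 6.5)² = 117.12².
Subtracting the P equation from the Q and R equations removes the quadratic terms:
8.4 x − 154.4 y = -3204.98
28.8 x − 111.2 y = -408.38
Solving the 2×2 system: x ≈ 83.5, y ≈ 25.3 km.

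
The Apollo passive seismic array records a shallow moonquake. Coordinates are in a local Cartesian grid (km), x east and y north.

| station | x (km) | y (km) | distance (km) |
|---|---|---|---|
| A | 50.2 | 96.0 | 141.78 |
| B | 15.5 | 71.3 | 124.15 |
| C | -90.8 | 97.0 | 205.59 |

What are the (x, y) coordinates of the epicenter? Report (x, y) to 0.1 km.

x ≈ 57.3 km, y ≈ -45.6 km

Circle about each station: (x − 50.2)² + (y − 96.0)² = 141.78²; (x − 15.5)² + (y − 71.3)² = 124.15²; (x + 90.8)² + (y − 97.0)² = 205.59².
Subtracting the A equation from the B and C equations removes the quadratic terms:
-69.4 x − 49.4 y = -1723.75
-282.0 x + 2.0 y = -16248.08
Solving the 2×2 system: x ≈ 57.3, y ≈ -45.6 km.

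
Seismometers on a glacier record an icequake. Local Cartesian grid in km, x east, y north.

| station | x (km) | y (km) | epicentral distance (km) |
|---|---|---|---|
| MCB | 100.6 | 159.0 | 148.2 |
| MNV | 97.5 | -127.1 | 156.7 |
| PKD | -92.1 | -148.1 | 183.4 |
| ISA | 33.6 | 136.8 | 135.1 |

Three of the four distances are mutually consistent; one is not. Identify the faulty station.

MCB

Solve using three stations at a time. Using MNV, PKD, ISA (subtract circle equations pairwise → linear system) gives (x, y) ≈ (11.0, 3.6).
Distances from that point to each station vs reported:
  MCB: calculated 179.4 vs reported 148.2 → residual 31.2 km
  MNV: calculated 156.7 vs reported 156.7 → residual 0.0 km
  PKD: calculated 183.4 vs reported 183.4 → residual 0.0 km
  ISA: calculated 135.1 vs reported 135.1 → residual 0.0 km
MNV, PKD, ISA are mutually consistent (residuals ≈ 0); MCB is off by 31.2 km.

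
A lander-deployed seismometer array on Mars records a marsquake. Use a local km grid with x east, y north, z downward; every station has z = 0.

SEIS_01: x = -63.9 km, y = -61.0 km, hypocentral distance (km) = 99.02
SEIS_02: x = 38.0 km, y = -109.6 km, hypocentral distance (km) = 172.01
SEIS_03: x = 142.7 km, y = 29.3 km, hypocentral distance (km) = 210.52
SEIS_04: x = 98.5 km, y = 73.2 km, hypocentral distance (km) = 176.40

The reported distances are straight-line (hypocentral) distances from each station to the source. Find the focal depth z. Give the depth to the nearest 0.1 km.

Each station gives a sphere (x−x_i)² + (y−y_i)² + z² = d_i² (stations at z=0).
Subtracting the SEIS_01 sphere from SEIS_02 and SEIS_03: z² cancels, leaving linear equations in x and y:
203.8 x − 97.2 y = -14130.53
413.2 x + 180.6 y = -21096.14
Solving: x ≈ -59.797, y ≈ 19.999 km (keep extra digits for the depth step; rounded: -59.8, 20.0).
Then from the SEIS_01 sphere: z² = 99.02² − (x + 63.9)² − (y + 61.0)² with x = -59.797, y = 19.999, so z ≈ 56.809 ≈ 56.8 km.

z ≈ 56.8 km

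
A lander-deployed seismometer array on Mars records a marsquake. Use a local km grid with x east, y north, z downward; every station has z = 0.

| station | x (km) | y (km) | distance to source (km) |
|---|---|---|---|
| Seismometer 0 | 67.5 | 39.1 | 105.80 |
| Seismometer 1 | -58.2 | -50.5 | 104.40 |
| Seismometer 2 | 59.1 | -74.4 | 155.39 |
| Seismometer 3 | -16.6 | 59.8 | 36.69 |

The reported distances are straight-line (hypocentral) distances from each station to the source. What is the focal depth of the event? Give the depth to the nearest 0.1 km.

Each station gives a sphere (x−x_i)² + (y−y_i)² + z² = d_i² (stations at z=0).
Subtracting the Seismometer 0 sphere from Seismometer 1 and Seismometer 2: z² cancels, leaving linear equations in x and y:
-251.4 x − 179.2 y = 146.71
-16.8 x − 227.0 y = -10009.30
Solving: x ≈ -33.797, y ≈ 46.595 km (keep extra digits for the depth step; rounded: -33.8, 46.6).
Then from the Seismometer 0 sphere: z² = 105.80² − (x − 67.5)² − (y − 39.1)² with x = -33.797, y = 46.595, so z ≈ 29.604 ≈ 29.6 km.
Check against Seismometer 3 (with the unrounded solution): distance 36.69 ≈ 36.69 km. ✓

z ≈ 29.6 km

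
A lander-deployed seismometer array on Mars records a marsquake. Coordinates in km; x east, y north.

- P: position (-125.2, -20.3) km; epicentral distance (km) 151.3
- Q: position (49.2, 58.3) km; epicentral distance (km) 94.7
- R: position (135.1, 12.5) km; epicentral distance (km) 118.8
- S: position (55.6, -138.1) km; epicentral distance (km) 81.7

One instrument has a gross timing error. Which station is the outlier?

S

Solve using three stations at a time. Using P, Q, R (subtract circle equations pairwise → linear system) gives (x, y) ≈ (25.5, -33.4).
Distances from that point to each station vs reported:
  P: calculated 151.3 vs reported 151.3 → residual 0.0 km
  Q: calculated 94.7 vs reported 94.7 → residual 0.0 km
  R: calculated 118.8 vs reported 118.8 → residual 0.0 km
  S: calculated 108.9 vs reported 81.7 → residual 27.2 km
P, Q, R are mutually consistent (residuals ≈ 0); S is off by 27.2 km.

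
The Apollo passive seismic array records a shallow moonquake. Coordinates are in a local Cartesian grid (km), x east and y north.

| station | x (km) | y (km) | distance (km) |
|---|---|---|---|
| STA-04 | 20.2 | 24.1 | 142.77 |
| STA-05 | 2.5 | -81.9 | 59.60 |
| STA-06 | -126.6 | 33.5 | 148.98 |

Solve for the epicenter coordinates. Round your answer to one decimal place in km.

(-55.1, -97.2)

Circle about each station: (x − 20.2)² + (y − 24.1)² = 142.77²; (x − 2.5)² + (y + 81.9)² = 59.60²; (x + 126.6)² + (y − 33.5)² = 148.98².
Subtracting pairs of circle equations eliminates x²+y² and gives linear equations (the radical axes):
-35.4 x − 212.0 y = 22556.12
-293.6 x + 18.8 y = 14349.19
Solving the 2×2 system: x ≈ -55.1, y ≈ -97.2 km.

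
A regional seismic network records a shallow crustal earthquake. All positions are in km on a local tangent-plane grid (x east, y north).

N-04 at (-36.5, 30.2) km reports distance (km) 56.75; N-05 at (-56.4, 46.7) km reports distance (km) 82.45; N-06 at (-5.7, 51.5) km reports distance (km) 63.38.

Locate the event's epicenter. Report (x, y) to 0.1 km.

Circle about each station: (x + 36.5)² + (y − 30.2)² = 56.75²; (x + 56.4)² + (y − 46.7)² = 82.45²; (x + 5.7)² + (y − 51.5)² = 63.38².
Subtracting pairs of circle equations eliminates x²+y² and gives linear equations (the radical axes):
-39.8 x + 33.0 y = -459.88
61.6 x + 42.6 y = -356.01
Solving the 2×2 system: x ≈ 2.1, y ≈ -11.4 km.

(2.1, -11.4)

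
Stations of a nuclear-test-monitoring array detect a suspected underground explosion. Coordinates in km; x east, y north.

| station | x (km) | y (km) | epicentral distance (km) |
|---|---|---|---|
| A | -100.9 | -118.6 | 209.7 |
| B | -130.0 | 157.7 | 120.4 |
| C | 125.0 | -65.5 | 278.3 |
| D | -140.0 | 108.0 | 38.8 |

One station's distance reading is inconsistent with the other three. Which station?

B

Solve using three stations at a time. Using A, C, D (subtract circle equations pairwise → linear system) gives (x, y) ≈ (-105.1, 91.1).
Distances from that point to each station vs reported:
  A: calculated 209.7 vs reported 209.7 → residual 0.0 km
  B: calculated 71.1 vs reported 120.4 → residual 49.3 km
  C: calculated 278.3 vs reported 278.3 → residual 0.0 km
  D: calculated 38.8 vs reported 38.8 → residual 0.0 km
A, C, D are mutually consistent (residuals ≈ 0); B is off by 49.3 km.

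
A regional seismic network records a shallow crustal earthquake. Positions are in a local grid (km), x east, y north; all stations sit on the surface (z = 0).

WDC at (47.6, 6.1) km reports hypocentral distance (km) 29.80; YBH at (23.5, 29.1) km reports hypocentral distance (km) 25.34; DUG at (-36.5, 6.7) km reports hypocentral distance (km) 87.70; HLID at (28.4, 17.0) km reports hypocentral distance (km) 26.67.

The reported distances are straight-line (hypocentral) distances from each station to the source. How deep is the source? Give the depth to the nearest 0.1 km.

10.1 km

Each station gives a sphere (x−x_i)² + (y−y_i)² + z² = d_i² (stations at z=0).
Subtracting the WDC sphere from YBH and DUG: z² cancels, leaving linear equations in x and y:
-48.2 x + 46.0 y = -657.99
-168.2 x + 1.2 y = -7729.08
Solving: x ≈ 46.195, y ≈ 34.100 km (keep extra digits for the depth step; rounded: 46.2, 34.1).
Then from the WDC sphere: z² = 29.80² − (x − 47.6)² − (y − 6.1)² with x = 46.195, y = 34.100, so z ≈ 10.103 ≈ 10.1 km.
Check against HLID (with the unrounded solution): distance 26.67 ≈ 26.67 km. ✓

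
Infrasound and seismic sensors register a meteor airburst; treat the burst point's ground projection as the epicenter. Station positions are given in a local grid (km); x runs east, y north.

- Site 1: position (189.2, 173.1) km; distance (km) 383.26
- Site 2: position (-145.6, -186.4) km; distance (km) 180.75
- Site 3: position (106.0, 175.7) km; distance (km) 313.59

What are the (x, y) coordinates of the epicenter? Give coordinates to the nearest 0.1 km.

Circle about each station: (x − 189.2)² + (y − 173.1)² = 383.26²; (x + 145.6)² + (y + 186.4)² = 180.75²; (x − 106.0)² + (y − 175.7)² = 313.59².
Subtracting the Site 1 equation from the Site 2 and Site 3 equations removes the quadratic terms:
-669.6 x − 719.0 y = 104401.74
-166.4 x + 5.2 y = 24895.78
Solving the 2×2 system: x ≈ -149.8, y ≈ -5.7 km.

-149.8 km east, -5.7 km north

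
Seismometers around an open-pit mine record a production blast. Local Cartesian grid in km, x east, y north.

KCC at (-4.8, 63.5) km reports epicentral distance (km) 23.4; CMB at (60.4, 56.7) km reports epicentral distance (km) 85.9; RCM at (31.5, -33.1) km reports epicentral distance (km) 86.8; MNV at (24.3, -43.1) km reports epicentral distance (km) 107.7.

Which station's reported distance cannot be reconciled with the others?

Solve using three stations at a time. Using KCC, CMB, MNV (subtract circle equations pairwise → linear system) gives (x, y) ≈ (-25.4, 52.4).
Distances from that point to each station vs reported:
  KCC: calculated 23.4 vs reported 23.4 → residual 0.0 km
  CMB: calculated 85.9 vs reported 85.9 → residual 0.0 km
  RCM: calculated 102.7 vs reported 86.8 → residual 15.9 km
  MNV: calculated 107.7 vs reported 107.7 → residual 0.0 km
KCC, CMB, MNV are mutually consistent (residuals ≈ 0); RCM is off by 15.9 km.

RCM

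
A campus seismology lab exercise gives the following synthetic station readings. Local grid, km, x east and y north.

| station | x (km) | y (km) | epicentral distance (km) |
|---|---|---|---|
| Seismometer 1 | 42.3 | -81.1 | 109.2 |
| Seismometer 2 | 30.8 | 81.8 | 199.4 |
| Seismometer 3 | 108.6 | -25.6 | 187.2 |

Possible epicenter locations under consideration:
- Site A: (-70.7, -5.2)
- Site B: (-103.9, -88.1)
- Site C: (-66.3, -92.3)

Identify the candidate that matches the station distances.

Site C

For each candidate, compare |candidate − station| to the reported distance:
Site A: residuals Seismometer 1 26.9, Seismometer 2 65.7, Seismometer 3 6.7 → max 65.7 km
Site B: residuals Seismometer 1 37.2, Seismometer 2 17.4, Seismometer 3 34.3 → max 37.2 km
Site C: residuals Seismometer 1 0.0, Seismometer 2 0.1, Seismometer 3 0.0 → max 0.1 km
Only Site C has all residuals ≈ 0.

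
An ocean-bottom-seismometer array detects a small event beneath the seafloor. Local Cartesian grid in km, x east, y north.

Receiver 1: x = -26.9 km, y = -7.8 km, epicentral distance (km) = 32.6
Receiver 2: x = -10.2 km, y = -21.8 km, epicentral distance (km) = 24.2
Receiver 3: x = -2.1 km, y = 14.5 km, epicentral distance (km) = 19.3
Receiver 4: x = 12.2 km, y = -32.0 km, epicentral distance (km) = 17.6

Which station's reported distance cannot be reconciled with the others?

Solve using three stations at a time. Using Receiver 1, Receiver 2, Receiver 3 (subtract circle equations pairwise → linear system) gives (x, y) ≈ (5.4, -3.3).
Distances from that point to each station vs reported:
  Receiver 1: calculated 32.6 vs reported 32.6 → residual 0.0 km
  Receiver 2: calculated 24.2 vs reported 24.2 → residual 0.0 km
  Receiver 3: calculated 19.3 vs reported 19.3 → residual 0.0 km
  Receiver 4: calculated 29.5 vs reported 17.6 → residual 11.9 km
Receiver 1, Receiver 2, Receiver 3 are mutually consistent (residuals ≈ 0); Receiver 4 is off by 11.9 km.

Receiver 4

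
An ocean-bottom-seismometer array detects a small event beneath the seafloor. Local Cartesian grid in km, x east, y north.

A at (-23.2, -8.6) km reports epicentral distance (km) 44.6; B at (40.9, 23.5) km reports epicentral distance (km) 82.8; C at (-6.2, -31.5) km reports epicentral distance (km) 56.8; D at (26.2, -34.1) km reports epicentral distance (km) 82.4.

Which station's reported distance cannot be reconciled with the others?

A

Solve using three stations at a time. Using B, C, D (subtract circle equations pairwise → linear system) gives (x, y) ≈ (-41.3, 13.2).
Distances from that point to each station vs reported:
  A: calculated 28.4 vs reported 44.6 → residual 16.2 km
  B: calculated 82.8 vs reported 82.8 → residual 0.0 km
  C: calculated 56.9 vs reported 56.8 → residual 0.1 km
  D: calculated 82.4 vs reported 82.4 → residual 0.0 km
B, C, D are mutually consistent (residuals ≈ 0); A is off by 16.2 km.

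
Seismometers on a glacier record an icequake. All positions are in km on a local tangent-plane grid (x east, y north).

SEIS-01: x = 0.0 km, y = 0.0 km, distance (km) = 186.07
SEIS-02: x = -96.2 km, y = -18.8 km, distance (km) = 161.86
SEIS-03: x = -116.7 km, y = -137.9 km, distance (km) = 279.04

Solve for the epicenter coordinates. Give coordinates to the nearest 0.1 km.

Circle about each station: x² + y² = 186.07²; (x + 96.2)² + (y + 18.8)² = 161.86²; (x + 116.7)² + (y + 137.9)² = 279.04².
Subtracting the SEIS-01 equation from the SEIS-02 and SEIS-03 equations removes the quadratic terms:
-192.4 x − 37.6 y = 18031.27
-233.4 x − 275.8 y = -10605.98
Solving the 2×2 system: x ≈ -121.3, y ≈ 141.1 km.

(-121.3, 141.1)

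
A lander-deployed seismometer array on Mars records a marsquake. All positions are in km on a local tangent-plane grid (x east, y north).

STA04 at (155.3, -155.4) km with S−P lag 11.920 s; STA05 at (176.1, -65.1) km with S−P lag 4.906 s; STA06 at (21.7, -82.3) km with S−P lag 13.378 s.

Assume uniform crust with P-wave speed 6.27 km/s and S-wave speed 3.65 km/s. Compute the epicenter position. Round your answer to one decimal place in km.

Distance from S−P lag: d = Δt · v_P v_S / (v_P − v_S) = Δt · (6.27·3.65)/(6.27−3.65) ≈ 8.7349·Δt.
So d_STA04 = 104.12, d_STA05 = 42.85, d_STA06 = 116.86 km.
Circle about each station: (x − 155.3)² + (y + 155.4)² = 104.12²; (x − 176.1)² + (y + 65.1)² = 42.85²; (x − 21.7)² + (y + 82.3)² = 116.86².
Subtracting pairs of circle equations eliminates x²+y² and gives linear equations (the radical axes):
41.6 x + 180.6 y = -4013.18
-267.2 x + 146.2 y = -43838.36
Solving the 2×2 system: x ≈ 134.9, y ≈ -53.3 km.

134.9 km east, -53.3 km north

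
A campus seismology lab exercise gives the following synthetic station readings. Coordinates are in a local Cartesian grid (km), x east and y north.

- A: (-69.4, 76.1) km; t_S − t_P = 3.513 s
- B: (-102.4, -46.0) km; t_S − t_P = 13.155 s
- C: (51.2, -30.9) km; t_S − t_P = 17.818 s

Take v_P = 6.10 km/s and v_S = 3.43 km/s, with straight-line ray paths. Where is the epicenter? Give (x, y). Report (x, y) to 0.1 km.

x ≈ -63.1 km, y ≈ 49.3 km

Distance from S−P lag: d = Δt · v_P v_S / (v_P − v_S) = Δt · (6.10·3.43)/(6.10−3.43) ≈ 7.8363·Δt.
So d_A = 27.53, d_B = 103.09, d_C = 139.63 km.
Circle about each station: (x + 69.4)² + (y − 76.1)² = 27.53²; (x + 102.4)² + (y + 46.0)² = 103.09²; (x − 51.2)² + (y + 30.9)² = 139.63².
Subtracting the A equation from the B and C equations removes the quadratic terms:
-66.0 x − 244.2 y = -7875.46
241.2 x − 214.0 y = -25769.96
Solving the 2×2 system: x ≈ -63.1, y ≈ 49.3 km.
Check against A (with the unrounded x, y): √((x + 69.4)²+(y − 76.1)²) = 27.53 ≈ 27.53 km. ✓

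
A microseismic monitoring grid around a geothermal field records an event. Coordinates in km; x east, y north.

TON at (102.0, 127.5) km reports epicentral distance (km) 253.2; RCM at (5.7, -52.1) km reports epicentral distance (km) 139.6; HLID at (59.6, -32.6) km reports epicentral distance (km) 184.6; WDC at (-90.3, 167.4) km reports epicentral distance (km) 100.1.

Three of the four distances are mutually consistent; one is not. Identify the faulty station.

Solve using three stations at a time. Using TON, RCM, HLID (subtract circle equations pairwise → linear system) gives (x, y) ≈ (-120.5, 7.0).
Distances from that point to each station vs reported:
  TON: calculated 253.1 vs reported 253.2 → residual 0.1 km
  RCM: calculated 139.4 vs reported 139.6 → residual 0.2 km
  HLID: calculated 184.4 vs reported 184.6 → residual 0.2 km
  WDC: calculated 163.2 vs reported 100.1 → residual 63.1 km
TON, RCM, HLID are mutually consistent (residuals ≈ 0); WDC is off by 63.1 km.

WDC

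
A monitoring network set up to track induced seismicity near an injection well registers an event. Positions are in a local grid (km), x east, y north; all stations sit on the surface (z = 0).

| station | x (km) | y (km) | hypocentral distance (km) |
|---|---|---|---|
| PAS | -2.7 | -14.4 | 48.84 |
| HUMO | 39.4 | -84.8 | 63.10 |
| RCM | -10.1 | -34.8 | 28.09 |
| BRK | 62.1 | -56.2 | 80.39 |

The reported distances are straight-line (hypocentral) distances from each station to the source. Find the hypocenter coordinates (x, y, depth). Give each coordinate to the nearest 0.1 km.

(-17.5, -59.7, 10.7)

Each station gives a sphere (x−x_i)² + (y−y_i)² + z² = d_i² (stations at z=0).
Subtracting the PAS sphere from HUMO and RCM: z² cancels, leaving linear equations in x and y:
84.2 x − 140.8 y = 6932.49
-14.8 x − 40.8 y = 2694.70
Solving: x ≈ -17.497, y ≈ -59.700 km (keep extra digits for the depth step; rounded: -17.5, -59.7).
Then from the PAS sphere: z² = 48.84² − (x + 2.7)² − (y + 14.4)² with x = -17.497, y = -59.700, so z ≈ 10.691 ≈ 10.7 km.
Check against BRK (with the unrounded solution): distance 80.39 ≈ 80.39 km. ✓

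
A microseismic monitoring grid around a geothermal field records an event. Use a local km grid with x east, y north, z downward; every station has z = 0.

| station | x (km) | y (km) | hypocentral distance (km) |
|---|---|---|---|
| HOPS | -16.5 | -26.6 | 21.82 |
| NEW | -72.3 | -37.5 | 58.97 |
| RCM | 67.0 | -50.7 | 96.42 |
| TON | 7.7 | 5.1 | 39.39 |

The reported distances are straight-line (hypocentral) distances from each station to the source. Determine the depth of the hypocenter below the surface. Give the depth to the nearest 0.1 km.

Each station gives a sphere (x−x_i)² + (y−y_i)² + z² = d_i² (stations at z=0).
Subtracting the HOPS sphere from NEW and RCM: z² cancels, leaving linear equations in x and y:
-111.6 x − 21.8 y = 2652.38
167.0 x − 48.2 y = -2741.02
Solving: x ≈ -20.799, y ≈ -15.194 km (keep extra digits for the depth step; rounded: -20.8, -15.2).
Then from the HOPS sphere: z² = 21.82² − (x + 16.5)² − (y + 26.6)² with x = -20.799, y = -15.194, so z ≈ 18.098 ≈ 18.1 km.

z ≈ 18.1 km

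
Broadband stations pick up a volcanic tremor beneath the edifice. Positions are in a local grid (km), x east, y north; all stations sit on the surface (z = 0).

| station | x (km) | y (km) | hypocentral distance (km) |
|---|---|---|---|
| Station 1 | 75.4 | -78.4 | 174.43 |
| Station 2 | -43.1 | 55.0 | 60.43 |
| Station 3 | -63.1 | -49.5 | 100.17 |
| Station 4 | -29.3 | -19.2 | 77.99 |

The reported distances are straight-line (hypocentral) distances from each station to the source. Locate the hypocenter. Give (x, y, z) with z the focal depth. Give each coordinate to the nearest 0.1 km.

x ≈ -47.4 km, y ≈ 32.2 km, depth ≈ 55.8 km

Each station gives a sphere (x−x_i)² + (y−y_i)² + z² = d_i² (stations at z=0).
Subtracting the Station 1 sphere from Station 2 and Station 3: z² cancels, leaving linear equations in x and y:
-237.0 x + 266.8 y = 19824.93
-277.0 x + 57.8 y = 14991.94
Solving: x ≈ -47.404, y ≈ 32.197 km (keep extra digits for the depth step; rounded: -47.4, 32.2).
Then from the Station 1 sphere: z² = 174.43² − (x − 75.4)² − (y + 78.4)² with x = -47.404, y = 32.197, so z ≈ 55.797 ≈ 55.8 km.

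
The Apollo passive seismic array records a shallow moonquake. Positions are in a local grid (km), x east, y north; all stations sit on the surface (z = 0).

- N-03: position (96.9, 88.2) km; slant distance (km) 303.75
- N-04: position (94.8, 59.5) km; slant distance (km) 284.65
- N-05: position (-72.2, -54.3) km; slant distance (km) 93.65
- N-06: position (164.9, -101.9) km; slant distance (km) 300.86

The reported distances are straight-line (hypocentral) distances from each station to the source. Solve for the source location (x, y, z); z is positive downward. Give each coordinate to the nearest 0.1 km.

Each station gives a sphere (x−x_i)² + (y−y_i)² + z² = d_i² (stations at z=0).
Subtracting the N-03 sphere from N-04 and N-05: z² cancels, leaving linear equations in x and y:
-4.2 x − 57.4 y = 6596.88
-338.2 x − 285.0 y = 74486.22
Solving: x ≈ -131.502, y ≈ -105.306 km (keep extra digits for the depth step; rounded: -131.5, -105.3).
Then from the N-03 sphere: z² = 303.75² − (x − 96.9)² − (y − 88.2)² with x = -131.502, y = -105.306, so z ≈ 51.498 ≈ 51.5 km.

x ≈ -131.5 km, y ≈ -105.3 km, depth ≈ 51.5 km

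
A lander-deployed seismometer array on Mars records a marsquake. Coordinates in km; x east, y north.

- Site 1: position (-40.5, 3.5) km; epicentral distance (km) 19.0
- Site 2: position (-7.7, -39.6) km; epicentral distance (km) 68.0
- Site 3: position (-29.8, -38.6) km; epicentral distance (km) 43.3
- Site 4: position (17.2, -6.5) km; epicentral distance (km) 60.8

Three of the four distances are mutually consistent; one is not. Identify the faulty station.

Site 3

Solve using three stations at a time. Using Site 1, Site 2, Site 4 (subtract circle equations pairwise → linear system) gives (x, y) ≈ (-36.5, 22.0).
Distances from that point to each station vs reported:
  Site 1: calculated 18.9 vs reported 19.0 → residual 0.1 km
  Site 2: calculated 68.0 vs reported 68.0 → residual 0.0 km
  Site 3: calculated 60.9 vs reported 43.3 → residual 17.6 km
  Site 4: calculated 60.8 vs reported 60.8 → residual 0.0 km
Site 1, Site 2, Site 4 are mutually consistent (residuals ≈ 0); Site 3 is off by 17.6 km.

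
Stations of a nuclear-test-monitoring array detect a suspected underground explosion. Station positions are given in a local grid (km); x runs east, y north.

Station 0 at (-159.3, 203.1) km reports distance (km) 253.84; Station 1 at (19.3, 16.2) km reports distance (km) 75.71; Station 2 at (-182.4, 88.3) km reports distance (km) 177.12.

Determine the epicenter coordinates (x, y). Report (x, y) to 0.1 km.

-45.1 km east, -23.6 km north

Circle about each station: (x + 159.3)² + (y − 203.1)² = 253.84²; (x − 19.3)² + (y − 16.2)² = 75.71²; (x + 182.4)² + (y − 88.3)² = 177.12².
Subtracting pairs of circle equations eliminates x²+y² and gives linear equations (the radical axes):
357.2 x − 373.8 y = -7288.43
-46.2 x − 229.6 y = 7503.80
Solving the 2×2 system: x ≈ -45.1, y ≈ -23.6 km.
Check against Station 0 (with the unrounded x, y): √((x + 159.3)²+(y − 203.1)²) = 253.84 ≈ 253.84 km. ✓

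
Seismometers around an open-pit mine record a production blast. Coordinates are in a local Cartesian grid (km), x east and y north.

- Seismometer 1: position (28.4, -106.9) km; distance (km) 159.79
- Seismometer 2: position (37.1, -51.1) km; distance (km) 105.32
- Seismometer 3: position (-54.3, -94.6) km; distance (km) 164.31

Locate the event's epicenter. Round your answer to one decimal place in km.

Circle about each station: (x − 28.4)² + (y + 106.9)² = 159.79²; (x − 37.1)² + (y + 51.1)² = 105.32²; (x + 54.3)² + (y + 94.6)² = 164.31².
Subtracting the Seismometer 1 equation from the Seismometer 2 and Seismometer 3 equations removes the quadratic terms:
17.4 x + 111.6 y = 6193.99
-165.4 x + 24.6 y = -1801.45
Solving the 2×2 system: x ≈ 18.7, y ≈ 52.6 km.

18.7 km east, 52.6 km north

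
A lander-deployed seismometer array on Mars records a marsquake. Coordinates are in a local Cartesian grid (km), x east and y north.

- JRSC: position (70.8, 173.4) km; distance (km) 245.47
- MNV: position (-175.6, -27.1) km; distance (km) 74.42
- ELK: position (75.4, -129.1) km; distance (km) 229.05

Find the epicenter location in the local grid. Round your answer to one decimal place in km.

Circle about each station: (x − 70.8)² + (y − 173.4)² = 245.47²; (x + 175.6)² + (y + 27.1)² = 74.42²; (x − 75.4)² + (y + 129.1)² = 229.05².
Subtracting the JRSC equation from the MNV and ELK equations removes the quadratic terms:
-492.8 x − 401.0 y = 51206.75
9.2 x − 605.0 y = -4936.61
Solving the 2×2 system: x ≈ -109.2, y ≈ 6.5 km.

-109.2 km east, 6.5 km north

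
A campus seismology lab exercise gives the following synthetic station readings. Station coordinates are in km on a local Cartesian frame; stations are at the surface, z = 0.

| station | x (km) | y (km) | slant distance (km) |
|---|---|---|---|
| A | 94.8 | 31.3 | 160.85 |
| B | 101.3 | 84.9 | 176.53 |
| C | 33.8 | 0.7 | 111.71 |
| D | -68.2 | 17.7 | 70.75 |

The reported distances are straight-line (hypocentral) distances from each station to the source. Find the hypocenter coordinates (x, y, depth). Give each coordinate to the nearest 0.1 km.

x ≈ -50.9 km, y ≈ 26.8 km, depth ≈ 68.0 km

Each station gives a sphere (x−x_i)² + (y−y_i)² + z² = d_i² (stations at z=0).
Subtracting the A sphere from B and C: z² cancels, leaving linear equations in x and y:
13.0 x + 107.2 y = 2212.85
-122.0 x − 61.2 y = 4569.80
Solving: x ≈ -50.909, y ≈ 26.816 km (keep extra digits for the depth step; rounded: -50.9, 26.8).
Then from the A sphere: z² = 160.85² − (x − 94.8)² − (y − 31.3)² with x = -50.909, y = 26.816, so z ≈ 67.982 ≈ 68.0 km.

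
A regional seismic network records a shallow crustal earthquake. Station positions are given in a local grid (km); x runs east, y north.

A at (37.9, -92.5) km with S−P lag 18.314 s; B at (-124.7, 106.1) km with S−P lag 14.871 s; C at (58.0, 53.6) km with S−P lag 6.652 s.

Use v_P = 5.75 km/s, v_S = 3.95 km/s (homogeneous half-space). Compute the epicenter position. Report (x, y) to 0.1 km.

Distance from S−P lag: d = Δt · v_P v_S / (v_P − v_S) = Δt · (5.75·3.95)/(5.75−3.95) ≈ 12.6181·Δt.
So d_A = 231.09, d_B = 187.64, d_C = 83.94 km.
Circle about each station: (x − 37.9)² + (y + 92.5)² = 231.09²; (x + 124.7)² + (y − 106.1)² = 187.64²; (x − 58.0)² + (y − 53.6)² = 83.94².
Subtracting the A equation from the B and C equations removes the quadratic terms:
-325.2 x + 397.2 y = 35008.46
40.2 x + 292.2 y = 42600.96
Solving the 2×2 system: x ≈ 60.3, y ≈ 137.5 km.
Check against A (with the unrounded x, y): √((x − 37.9)²+(y + 92.5)²) = 231.09 ≈ 231.09 km. ✓

(60.3, 137.5)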